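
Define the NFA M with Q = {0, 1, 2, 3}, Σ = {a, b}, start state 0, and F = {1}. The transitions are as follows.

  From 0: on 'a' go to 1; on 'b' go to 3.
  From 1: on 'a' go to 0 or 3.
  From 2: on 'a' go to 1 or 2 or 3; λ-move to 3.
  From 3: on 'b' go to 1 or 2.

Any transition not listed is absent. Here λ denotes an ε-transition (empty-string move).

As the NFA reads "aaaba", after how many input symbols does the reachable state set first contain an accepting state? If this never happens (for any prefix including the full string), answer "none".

Start in {0}.
Read 'a': 0→{1}; now {1}.
None of the earlier sets intersect F, but {1} does.

1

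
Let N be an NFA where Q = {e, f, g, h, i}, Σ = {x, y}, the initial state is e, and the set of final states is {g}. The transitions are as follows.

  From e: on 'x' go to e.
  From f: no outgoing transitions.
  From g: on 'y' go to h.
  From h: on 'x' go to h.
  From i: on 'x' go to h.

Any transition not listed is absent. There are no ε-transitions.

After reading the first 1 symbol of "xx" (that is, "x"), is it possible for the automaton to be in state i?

No

Start in {e}.
Read 'x': {e} → {e}.
State i is not in {e}.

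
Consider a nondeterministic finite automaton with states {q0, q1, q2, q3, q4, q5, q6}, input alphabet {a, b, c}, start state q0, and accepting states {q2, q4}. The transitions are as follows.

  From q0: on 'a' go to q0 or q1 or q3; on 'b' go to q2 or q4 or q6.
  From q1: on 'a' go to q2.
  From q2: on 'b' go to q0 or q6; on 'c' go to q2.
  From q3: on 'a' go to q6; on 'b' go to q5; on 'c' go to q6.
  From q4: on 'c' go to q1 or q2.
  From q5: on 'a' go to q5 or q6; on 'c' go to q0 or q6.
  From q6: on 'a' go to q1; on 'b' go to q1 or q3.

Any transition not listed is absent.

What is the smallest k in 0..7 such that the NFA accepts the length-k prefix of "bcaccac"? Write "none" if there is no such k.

1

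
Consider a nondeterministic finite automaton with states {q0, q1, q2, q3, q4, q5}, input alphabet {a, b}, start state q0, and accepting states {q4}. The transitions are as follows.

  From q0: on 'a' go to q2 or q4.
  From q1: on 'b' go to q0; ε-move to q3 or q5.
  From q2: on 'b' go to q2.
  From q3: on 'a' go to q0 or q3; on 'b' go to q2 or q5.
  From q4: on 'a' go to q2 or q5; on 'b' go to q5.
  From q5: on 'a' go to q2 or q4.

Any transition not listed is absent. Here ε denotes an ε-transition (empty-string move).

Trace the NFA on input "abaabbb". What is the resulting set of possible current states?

{q2}

Start in {q0}.
Read 'a': q0→{q2, q4}; now {q2, q4}.
Read 'b': q2→{q2}, q4→{q5}; now {q2, q5}.
Read 'a': q2→∅, q5→{q2, q4}; now {q2, q4}.
Read 'a': q2→∅, q4→{q2, q5}; now {q2, q5}.
Read 'b': q2→{q2}, q5→∅; now {q2}.
Read 'b': q2→{q2}; now {q2}.
Read 'b': q2→{q2}; now {q2}.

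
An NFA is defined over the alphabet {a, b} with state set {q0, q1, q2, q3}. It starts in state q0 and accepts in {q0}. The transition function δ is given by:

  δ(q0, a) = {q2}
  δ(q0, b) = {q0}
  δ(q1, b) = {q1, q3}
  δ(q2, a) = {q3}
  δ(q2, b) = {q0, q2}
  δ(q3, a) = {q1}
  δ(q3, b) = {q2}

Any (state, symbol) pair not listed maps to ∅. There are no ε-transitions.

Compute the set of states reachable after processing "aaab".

Start in {q0}.
Read 'a': q0→{q2}; now {q2}.
Read 'a': q2→{q3}; now {q3}.
Read 'a': q3→{q1}; now {q1}.
Read 'b': q1→{q1, q3}; now {q1, q3}.

{q1, q3}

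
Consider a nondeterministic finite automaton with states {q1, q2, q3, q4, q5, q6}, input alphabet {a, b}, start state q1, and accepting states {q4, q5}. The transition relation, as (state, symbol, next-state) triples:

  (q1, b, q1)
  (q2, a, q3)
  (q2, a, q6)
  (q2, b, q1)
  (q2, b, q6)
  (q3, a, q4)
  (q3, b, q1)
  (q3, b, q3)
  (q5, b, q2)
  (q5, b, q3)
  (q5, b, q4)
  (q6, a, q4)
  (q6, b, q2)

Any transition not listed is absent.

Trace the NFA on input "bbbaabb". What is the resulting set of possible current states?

∅

Start in {q1}.
Read 'b': q1→{q1}; now {q1}.
Read 'b': q1→{q1}; now {q1}.
Read 'b': q1→{q1}; now {q1}.
Read 'a': q1→∅; now ∅.
The set is empty and remains empty for the remaining 3 symbols.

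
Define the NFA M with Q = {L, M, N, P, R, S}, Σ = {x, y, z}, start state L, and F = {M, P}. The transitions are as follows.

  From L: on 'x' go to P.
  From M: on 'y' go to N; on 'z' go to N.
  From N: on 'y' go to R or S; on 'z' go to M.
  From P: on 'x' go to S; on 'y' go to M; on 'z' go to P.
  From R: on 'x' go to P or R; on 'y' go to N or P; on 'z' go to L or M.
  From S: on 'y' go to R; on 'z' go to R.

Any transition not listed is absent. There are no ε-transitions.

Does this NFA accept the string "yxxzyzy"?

Start in {L}.
Read 'y': L→∅; now ∅.
The set is empty and remains empty for the remaining 6 symbols.
The final set ∅ contains no accepting state.

No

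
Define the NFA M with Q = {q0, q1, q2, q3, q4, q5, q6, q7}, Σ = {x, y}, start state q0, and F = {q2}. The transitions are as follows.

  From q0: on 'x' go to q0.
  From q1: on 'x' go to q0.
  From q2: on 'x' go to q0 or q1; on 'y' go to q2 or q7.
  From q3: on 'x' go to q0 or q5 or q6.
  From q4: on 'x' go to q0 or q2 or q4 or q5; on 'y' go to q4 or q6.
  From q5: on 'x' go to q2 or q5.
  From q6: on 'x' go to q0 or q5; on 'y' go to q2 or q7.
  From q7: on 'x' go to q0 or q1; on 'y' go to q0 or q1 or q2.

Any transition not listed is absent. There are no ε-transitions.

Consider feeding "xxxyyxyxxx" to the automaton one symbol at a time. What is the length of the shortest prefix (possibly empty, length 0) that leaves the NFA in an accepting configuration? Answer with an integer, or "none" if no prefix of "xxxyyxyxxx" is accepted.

Start in {q0}.
Read 'x': q0→{q0}; now {q0}.
Read 'x': q0→{q0}; now {q0}.
Read 'x': q0→{q0}; now {q0}.
Read 'y': q0→∅; now ∅.
The set is empty and remains empty for the remaining 6 symbols.
No reachable set along the way intersects F.

none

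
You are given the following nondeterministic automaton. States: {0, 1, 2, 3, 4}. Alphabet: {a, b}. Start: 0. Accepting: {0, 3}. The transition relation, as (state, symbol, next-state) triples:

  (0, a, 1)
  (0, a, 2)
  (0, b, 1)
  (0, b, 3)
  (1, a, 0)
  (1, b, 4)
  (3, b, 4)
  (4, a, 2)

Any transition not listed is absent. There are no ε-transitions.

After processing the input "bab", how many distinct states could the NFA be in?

2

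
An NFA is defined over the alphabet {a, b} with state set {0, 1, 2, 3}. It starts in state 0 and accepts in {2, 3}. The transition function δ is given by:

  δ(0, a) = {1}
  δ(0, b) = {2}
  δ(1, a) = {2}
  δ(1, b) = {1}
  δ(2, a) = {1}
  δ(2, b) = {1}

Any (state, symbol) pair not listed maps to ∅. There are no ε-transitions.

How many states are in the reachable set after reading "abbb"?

1

Start in {0}.
Read 'a': 0→{1}; now {1}.
Read 'b': 1→{1}; now {1}.
Read 'b': 1→{1}; now {1}.
Read 'b': 1→{1}; now {1}.
That set has 1 state.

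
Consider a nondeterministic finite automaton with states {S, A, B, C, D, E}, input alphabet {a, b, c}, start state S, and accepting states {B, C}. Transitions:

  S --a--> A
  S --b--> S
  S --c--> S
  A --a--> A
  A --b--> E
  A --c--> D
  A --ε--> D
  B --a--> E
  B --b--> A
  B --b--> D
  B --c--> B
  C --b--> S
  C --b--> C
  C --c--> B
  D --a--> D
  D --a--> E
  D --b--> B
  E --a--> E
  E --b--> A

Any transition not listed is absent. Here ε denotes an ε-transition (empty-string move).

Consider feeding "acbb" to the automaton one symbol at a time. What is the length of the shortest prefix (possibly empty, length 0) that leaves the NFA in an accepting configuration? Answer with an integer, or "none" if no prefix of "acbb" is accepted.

3

Start in {S}.
Read 'a': {S} → {A, D}.
Read 'c': {A, D} → {D}.
Read 'b': {D} → {B}.
None of the earlier sets intersect F, but {B} does.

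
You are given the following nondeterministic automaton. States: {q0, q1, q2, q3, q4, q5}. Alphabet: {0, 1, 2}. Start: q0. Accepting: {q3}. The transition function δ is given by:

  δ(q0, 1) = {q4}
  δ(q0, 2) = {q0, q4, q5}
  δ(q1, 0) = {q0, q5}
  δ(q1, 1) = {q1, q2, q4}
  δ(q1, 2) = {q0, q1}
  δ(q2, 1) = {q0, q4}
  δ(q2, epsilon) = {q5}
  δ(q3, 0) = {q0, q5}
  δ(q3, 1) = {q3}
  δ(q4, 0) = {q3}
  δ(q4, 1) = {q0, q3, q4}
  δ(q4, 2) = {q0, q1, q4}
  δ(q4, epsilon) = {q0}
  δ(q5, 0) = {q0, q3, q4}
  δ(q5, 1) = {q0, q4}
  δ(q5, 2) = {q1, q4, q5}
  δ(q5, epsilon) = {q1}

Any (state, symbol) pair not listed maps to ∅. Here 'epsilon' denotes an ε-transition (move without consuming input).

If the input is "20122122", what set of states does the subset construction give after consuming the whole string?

Start in {q0}.
Read '2': {q0} → {q0, q1, q4, q5}.
Read '0': {q0, q1, q4, q5} → {q0, q1, q3, q4, q5}.
Read '1': {q0, q1, q3, q4, q5} → {q0, q1, q2, q3, q4, q5}.
Read '2': {q0, q1, q2, q3, q4, q5} → {q0, q1, q4, q5}.
Read '2': {q0, q1, q4, q5} → {q0, q1, q4, q5}.
Read '1': {q0, q1, q4, q5} → {q0, q1, q2, q3, q4, q5}.
Read '2': {q0, q1, q2, q3, q4, q5} → {q0, q1, q4, q5}.
Read '2': {q0, q1, q4, q5} → {q0, q1, q4, q5}.

{q0, q1, q4, q5}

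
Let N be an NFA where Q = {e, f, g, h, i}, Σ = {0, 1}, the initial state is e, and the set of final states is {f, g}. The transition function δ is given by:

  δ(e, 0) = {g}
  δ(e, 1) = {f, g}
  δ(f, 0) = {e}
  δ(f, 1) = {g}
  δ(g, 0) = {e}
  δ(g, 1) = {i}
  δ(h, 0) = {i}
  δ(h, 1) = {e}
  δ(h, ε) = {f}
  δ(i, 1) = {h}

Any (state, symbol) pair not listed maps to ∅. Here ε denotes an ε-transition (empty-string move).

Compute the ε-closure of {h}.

Begin with {h}.
ε-move h → f; add f.

{f, h}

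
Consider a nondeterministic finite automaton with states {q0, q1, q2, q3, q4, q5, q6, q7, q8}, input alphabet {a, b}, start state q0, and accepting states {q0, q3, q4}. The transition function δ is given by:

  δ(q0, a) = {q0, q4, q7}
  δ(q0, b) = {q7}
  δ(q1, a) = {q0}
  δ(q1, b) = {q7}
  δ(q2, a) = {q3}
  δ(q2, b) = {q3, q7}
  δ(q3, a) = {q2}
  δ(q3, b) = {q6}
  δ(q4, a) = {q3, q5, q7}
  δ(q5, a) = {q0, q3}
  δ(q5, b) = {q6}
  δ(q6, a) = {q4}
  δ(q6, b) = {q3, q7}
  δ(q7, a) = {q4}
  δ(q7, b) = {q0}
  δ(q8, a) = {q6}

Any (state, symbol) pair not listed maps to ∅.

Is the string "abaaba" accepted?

Yes

Start in {q0}.
Read 'a': q0→{q0, q4, q7}; now {q0, q4, q7}.
Read 'b': q0→{q7}, q4→∅, q7→{q0}; now {q0, q7}.
Read 'a': q0→{q0, q4, q7}, q7→{q4}; now {q0, q4, q7}.
Read 'a': q0→{q0, q4, q7}, q4→{q3, q5, q7}, q7→{q4}; now {q0, q3, q4, q5, q7}.
Read 'b': q0→{q7}, q3→{q6}, q4→∅, q5→{q6}, q7→{q0}; now {q0, q6, q7}.
Read 'a': q0→{q0, q4, q7}, q6→{q4}, q7→{q4}; now {q0, q4, q7}.
The final set {q0, q4, q7} contains the accepting states q0, q4.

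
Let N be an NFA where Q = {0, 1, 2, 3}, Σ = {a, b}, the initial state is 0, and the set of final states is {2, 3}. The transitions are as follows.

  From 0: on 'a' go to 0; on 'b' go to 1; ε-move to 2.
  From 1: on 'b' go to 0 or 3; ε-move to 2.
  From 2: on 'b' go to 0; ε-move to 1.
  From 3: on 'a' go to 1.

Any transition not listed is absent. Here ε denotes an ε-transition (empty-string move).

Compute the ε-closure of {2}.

{1, 2}

Begin with {2}.
ε-move 2 → 1; add 1.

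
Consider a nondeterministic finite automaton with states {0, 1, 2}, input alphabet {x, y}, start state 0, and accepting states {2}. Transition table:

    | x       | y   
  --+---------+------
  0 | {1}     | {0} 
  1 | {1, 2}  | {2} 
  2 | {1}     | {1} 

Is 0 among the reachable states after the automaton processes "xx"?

No

Start in {0}.
Read 'x': {0} → {1}.
Read 'x': {1} → {1, 2}.
State 0 is not in {1, 2}.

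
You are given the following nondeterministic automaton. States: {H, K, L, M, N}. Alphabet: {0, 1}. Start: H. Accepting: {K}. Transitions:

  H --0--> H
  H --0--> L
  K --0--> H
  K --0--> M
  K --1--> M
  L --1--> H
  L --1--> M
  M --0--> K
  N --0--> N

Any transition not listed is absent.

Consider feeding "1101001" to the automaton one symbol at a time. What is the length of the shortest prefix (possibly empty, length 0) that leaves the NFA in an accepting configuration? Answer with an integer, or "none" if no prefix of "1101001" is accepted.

Start in {H}.
Read '1': H→∅; now ∅.
The set is empty and remains empty for the remaining 6 symbols.
No reachable set along the way intersects F.

none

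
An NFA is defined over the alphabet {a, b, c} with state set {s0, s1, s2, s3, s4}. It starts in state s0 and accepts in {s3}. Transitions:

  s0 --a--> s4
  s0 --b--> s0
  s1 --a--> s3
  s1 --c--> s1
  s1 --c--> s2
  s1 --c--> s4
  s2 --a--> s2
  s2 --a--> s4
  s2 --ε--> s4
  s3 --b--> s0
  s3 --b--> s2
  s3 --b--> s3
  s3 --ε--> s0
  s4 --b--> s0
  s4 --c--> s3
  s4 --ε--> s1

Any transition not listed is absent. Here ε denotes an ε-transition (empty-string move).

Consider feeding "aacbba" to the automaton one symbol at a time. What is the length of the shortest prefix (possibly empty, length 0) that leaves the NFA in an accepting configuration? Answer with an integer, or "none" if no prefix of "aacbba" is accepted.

2

Start in {s0}.
Read 'a': s0→{s4}; union {s4}; ε-closure = {s1, s4}.
Read 'a': s1→{s3}, s4→∅; union {s3}; ε-closure = {s0, s3}.
None of the earlier sets intersect F, but {s0, s3} does.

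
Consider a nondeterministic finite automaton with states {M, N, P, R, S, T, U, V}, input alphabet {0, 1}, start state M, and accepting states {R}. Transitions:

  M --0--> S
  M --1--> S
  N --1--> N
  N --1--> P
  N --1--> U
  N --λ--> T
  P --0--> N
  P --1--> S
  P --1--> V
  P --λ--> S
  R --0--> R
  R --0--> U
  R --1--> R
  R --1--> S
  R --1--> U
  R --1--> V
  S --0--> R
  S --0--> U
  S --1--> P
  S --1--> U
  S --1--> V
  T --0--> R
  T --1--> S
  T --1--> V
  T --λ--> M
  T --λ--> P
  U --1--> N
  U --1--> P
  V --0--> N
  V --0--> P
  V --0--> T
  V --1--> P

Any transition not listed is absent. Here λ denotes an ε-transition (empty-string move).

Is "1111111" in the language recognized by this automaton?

No

Start in {M}.
Read '1': M→{S}; now {S}.
Read '1': S→{P, U, V}; union {P, U, V}; ε-closure = {P, S, U, V}.
Read '1': P→{S, V}, S→{P, U, V}, U→{N, P}, V→{P}; union {N, P, S, U, V}; ε-closure = {M, N, P, S, T, U, V}.
Read '1': M→{S}, N→{N, P, U}, P→{S, V}, S→{P, U, V}, T→{S, V}, U→{N, P}, V→{P}; union {N, P, S, U, V}; ε-closure = {M, N, P, S, T, U, V}.
Read '1': M→{S}, N→{N, P, U}, P→{S, V}, S→{P, U, V}, T→{S, V}, U→{N, P}, V→{P}; union {N, P, S, U, V}; ε-closure = {M, N, P, S, T, U, V}.
Read '1': M→{S}, N→{N, P, U}, P→{S, V}, S→{P, U, V}, T→{S, V}, U→{N, P}, V→{P}; union {N, P, S, U, V}; ε-closure = {M, N, P, S, T, U, V}.
Read '1': M→{S}, N→{N, P, U}, P→{S, V}, S→{P, U, V}, T→{S, V}, U→{N, P}, V→{P}; union {N, P, S, U, V}; ε-closure = {M, N, P, S, T, U, V}.
The final set {M, N, P, S, T, U, V} contains no accepting state.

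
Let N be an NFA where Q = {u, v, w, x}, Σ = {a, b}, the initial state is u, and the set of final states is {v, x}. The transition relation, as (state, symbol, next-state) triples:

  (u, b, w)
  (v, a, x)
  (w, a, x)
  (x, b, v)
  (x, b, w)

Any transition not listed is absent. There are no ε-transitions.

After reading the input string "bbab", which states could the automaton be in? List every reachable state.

∅

Start in {u}.
Read 'b': u→{w}; now {w}.
Read 'b': w→∅; now ∅.
The set is empty and remains empty for the remaining 2 symbols.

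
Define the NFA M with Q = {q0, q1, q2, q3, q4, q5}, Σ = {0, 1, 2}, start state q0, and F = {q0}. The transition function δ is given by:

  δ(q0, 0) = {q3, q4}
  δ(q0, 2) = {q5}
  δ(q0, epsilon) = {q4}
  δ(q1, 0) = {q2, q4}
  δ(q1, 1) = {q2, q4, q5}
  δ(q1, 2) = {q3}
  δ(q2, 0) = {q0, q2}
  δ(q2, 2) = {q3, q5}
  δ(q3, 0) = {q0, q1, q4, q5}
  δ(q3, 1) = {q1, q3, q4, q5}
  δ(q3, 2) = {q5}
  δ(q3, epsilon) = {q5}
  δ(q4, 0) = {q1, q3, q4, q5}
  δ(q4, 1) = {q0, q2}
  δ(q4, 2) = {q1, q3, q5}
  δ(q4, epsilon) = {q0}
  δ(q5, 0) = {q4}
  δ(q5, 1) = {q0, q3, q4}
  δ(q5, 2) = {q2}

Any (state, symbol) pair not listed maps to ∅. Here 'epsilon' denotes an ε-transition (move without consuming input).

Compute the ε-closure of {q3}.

Begin with {q3}.
ε-move q3 → q5; add q5.

{q3, q5}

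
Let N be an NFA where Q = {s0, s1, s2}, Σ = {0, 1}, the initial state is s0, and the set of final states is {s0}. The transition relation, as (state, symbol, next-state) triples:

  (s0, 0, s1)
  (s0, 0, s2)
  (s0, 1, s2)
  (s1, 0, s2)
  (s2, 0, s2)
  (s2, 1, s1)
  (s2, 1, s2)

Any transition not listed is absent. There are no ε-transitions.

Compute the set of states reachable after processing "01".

Start in {s0}.
Read '0': s0→{s1, s2}; now {s1, s2}.
Read '1': s1→∅, s2→{s1, s2}; now {s1, s2}.

{s1, s2}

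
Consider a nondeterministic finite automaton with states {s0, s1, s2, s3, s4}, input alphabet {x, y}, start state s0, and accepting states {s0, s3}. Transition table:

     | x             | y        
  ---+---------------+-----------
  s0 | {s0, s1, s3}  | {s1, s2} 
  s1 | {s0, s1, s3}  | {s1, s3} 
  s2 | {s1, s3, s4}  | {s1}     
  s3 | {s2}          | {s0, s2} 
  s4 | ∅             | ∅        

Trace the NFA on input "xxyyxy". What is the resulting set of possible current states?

Start in {s0}.
Read 'x': s0→{s0, s1, s3}; now {s0, s1, s3}.
Read 'x': s0→{s0, s1, s3}, s1→{s0, s1, s3}, s3→{s2}; now {s0, s1, s2, s3}.
Read 'y': s0→{s1, s2}, s1→{s1, s3}, s2→{s1}, s3→{s0, s2}; now {s0, s1, s2, s3}.
Read 'y': s0→{s1, s2}, s1→{s1, s3}, s2→{s1}, s3→{s0, s2}; now {s0, s1, s2, s3}.
Read 'x': s0→{s0, s1, s3}, s1→{s0, s1, s3}, s2→{s1, s3, s4}, s3→{s2}; now {s0, s1, s2, s3, s4}.
Read 'y': s0→{s1, s2}, s1→{s1, s3}, s2→{s1}, s3→{s0, s2}, s4→∅; now {s0, s1, s2, s3}.

{s0, s1, s2, s3}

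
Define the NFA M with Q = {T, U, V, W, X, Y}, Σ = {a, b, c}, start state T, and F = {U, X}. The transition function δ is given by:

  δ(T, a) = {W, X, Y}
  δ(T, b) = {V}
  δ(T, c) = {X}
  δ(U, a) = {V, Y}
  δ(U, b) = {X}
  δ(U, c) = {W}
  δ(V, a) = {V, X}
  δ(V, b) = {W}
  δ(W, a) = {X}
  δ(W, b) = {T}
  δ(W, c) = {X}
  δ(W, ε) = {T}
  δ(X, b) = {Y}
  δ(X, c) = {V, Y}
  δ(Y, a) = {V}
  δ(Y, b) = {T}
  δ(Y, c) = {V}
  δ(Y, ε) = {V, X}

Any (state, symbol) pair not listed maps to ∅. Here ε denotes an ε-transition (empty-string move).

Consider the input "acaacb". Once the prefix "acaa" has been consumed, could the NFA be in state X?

Start in {T}.
Read 'a': T→{W, X, Y}; union {W, X, Y}; ε-closure = {T, V, W, X, Y}.
Read 'c': T→{X}, V→∅, W→{X}, X→{V, Y}, Y→{V}; now {V, X, Y}.
Read 'a': V→{V, X}, X→∅, Y→{V}; now {V, X}.
Read 'a': V→{V, X}, X→∅; now {V, X}.
State X is in {V, X}.

Yes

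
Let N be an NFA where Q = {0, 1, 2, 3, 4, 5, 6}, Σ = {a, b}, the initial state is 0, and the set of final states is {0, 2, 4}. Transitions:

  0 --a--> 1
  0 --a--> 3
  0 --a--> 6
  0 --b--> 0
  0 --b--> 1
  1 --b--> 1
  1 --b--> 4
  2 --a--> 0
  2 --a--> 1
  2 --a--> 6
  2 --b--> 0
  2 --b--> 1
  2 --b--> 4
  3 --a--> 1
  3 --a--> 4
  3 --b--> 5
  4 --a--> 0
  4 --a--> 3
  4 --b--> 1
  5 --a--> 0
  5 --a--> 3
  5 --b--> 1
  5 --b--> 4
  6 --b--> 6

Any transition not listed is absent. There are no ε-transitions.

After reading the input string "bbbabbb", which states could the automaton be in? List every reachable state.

{0, 1, 4, 6}

Start in {0}.
Read 'b': 0→{0, 1}; now {0, 1}.
Read 'b': 0→{0, 1}, 1→{1, 4}; now {0, 1, 4}.
Read 'b': 0→{0, 1}, 1→{1, 4}, 4→{1}; now {0, 1, 4}.
Read 'a': 0→{1, 3, 6}, 1→∅, 4→{0, 3}; now {0, 1, 3, 6}.
Read 'b': 0→{0, 1}, 1→{1, 4}, 3→{5}, 6→{6}; now {0, 1, 4, 5, 6}.
Read 'b': 0→{0, 1}, 1→{1, 4}, 4→{1}, 5→{1, 4}, 6→{6}; now {0, 1, 4, 6}.
Read 'b': 0→{0, 1}, 1→{1, 4}, 4→{1}, 6→{6}; now {0, 1, 4, 6}.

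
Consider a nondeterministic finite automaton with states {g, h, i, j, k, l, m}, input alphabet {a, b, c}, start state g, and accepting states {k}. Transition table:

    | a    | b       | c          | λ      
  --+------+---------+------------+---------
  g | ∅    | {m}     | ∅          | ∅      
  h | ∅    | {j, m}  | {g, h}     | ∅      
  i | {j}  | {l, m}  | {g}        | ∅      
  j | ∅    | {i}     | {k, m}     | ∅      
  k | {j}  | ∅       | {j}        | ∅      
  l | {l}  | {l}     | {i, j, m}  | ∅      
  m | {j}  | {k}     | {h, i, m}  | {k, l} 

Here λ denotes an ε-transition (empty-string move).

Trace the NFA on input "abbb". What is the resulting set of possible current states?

∅

Start in {g}.
Read 'a': {g} → ∅.
The set is empty and remains empty for the remaining 3 symbols.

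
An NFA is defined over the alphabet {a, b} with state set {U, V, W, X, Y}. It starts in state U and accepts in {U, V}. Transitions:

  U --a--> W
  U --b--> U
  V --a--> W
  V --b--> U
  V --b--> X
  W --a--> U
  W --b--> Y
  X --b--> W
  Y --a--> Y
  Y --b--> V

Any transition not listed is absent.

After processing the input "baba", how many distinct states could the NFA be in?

Start in {U}.
Read 'b': U→{U}; now {U}.
Read 'a': U→{W}; now {W}.
Read 'b': W→{Y}; now {Y}.
Read 'a': Y→{Y}; now {Y}.
That set has 1 state.

1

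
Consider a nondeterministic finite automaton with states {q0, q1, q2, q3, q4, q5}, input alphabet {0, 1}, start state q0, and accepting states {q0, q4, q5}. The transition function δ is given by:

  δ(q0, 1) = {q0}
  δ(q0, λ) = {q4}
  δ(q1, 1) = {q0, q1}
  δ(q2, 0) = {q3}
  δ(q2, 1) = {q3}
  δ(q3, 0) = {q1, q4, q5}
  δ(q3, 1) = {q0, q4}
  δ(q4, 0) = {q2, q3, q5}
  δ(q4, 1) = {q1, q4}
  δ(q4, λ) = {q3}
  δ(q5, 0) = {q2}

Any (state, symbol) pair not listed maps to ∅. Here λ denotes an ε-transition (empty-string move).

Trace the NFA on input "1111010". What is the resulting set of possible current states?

Start: ε-closure({q0}) = {q0, q3, q4}.
Read '1': {q0, q3, q4} → {q0, q1, q3, q4}.
Read '1': {q0, q1, q3, q4} → {q0, q1, q3, q4}.
Read '1': {q0, q1, q3, q4} → {q0, q1, q3, q4}.
Read '1': {q0, q1, q3, q4} → {q0, q1, q3, q4}.
Read '0': {q0, q1, q3, q4} → {q1, q2, q3, q4, q5}.
Read '1': {q1, q2, q3, q4, q5} → {q0, q1, q3, q4}.
Read '0': {q0, q1, q3, q4} → {q1, q2, q3, q4, q5}.

{q1, q2, q3, q4, q5}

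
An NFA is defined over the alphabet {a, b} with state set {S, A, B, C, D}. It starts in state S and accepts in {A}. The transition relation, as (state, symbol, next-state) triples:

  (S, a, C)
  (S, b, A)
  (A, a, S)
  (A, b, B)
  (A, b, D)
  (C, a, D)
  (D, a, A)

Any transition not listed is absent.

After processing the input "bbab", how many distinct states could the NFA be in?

2

Start in {S}.
Read 'b': S→{A}; now {A}.
Read 'b': A→{B, D}; now {B, D}.
Read 'a': B→∅, D→{A}; now {A}.
Read 'b': A→{B, D}; now {B, D}.
That set has 2 states.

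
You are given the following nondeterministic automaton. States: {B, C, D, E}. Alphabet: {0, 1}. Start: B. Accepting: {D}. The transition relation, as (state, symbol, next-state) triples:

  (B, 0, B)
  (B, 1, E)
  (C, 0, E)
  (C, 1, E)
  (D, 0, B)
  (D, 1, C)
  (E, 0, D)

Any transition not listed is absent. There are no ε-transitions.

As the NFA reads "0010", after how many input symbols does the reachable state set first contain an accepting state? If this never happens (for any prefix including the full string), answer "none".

Start in {B}.
Read '0': B→{B}; now {B}.
Read '0': B→{B}; now {B}.
Read '1': B→{E}; now {E}.
Read '0': E→{D}; now {D}.
None of the earlier sets intersect F, but {D} does.

4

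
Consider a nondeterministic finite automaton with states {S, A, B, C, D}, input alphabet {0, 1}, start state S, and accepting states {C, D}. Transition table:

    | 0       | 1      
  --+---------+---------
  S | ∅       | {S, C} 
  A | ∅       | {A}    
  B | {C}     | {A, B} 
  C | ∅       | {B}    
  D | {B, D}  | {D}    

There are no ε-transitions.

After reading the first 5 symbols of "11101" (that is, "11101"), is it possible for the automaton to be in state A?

No

Start in {S}.
Read '1': S→{S, C}; now {S, C}.
Read '1': S→{S, C}, C→{B}; now {S, B, C}.
Read '1': S→{S, C}, B→{A, B}, C→{B}; now {S, A, B, C}.
Read '0': S→∅, A→∅, B→{C}, C→∅; now {C}.
Read '1': C→{B}; now {B}.
State A is not in {B}.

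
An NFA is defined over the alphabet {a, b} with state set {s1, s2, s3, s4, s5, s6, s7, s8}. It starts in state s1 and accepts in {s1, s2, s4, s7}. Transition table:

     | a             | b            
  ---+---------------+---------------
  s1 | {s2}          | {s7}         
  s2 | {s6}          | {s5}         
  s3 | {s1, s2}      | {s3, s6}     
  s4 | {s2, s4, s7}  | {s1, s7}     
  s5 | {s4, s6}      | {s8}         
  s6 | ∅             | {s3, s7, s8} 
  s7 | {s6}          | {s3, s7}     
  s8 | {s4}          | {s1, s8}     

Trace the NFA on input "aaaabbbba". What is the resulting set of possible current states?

∅

Start in {s1}.
Read 'a': s1→{s2}; now {s2}.
Read 'a': s2→{s6}; now {s6}.
Read 'a': s6→∅; now ∅.
The set is empty and remains empty for the remaining 6 symbols.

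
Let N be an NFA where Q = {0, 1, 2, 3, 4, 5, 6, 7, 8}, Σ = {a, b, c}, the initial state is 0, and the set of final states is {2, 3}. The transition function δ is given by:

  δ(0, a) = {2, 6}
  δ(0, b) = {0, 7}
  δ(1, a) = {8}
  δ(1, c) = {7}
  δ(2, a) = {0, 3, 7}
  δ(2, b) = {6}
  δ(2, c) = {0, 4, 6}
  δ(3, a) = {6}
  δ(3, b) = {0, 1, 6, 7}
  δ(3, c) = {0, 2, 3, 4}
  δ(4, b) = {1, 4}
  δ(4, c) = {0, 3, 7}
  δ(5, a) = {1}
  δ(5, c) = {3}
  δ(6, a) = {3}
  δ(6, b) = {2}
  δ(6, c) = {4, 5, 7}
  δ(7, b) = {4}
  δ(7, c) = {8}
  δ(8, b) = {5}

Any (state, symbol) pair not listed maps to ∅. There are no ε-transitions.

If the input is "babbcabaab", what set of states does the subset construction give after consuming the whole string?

{0, 1, 2, 4, 6, 7}

Start in {0}.
Read 'b': {0} → {0, 7}.
Read 'a': {0, 7} → {2, 6}.
Read 'b': {2, 6} → {2, 6}.
Read 'b': {2, 6} → {2, 6}.
Read 'c': {2, 6} → {0, 4, 5, 6, 7}.
Read 'a': {0, 4, 5, 6, 7} → {1, 2, 3, 6}.
Read 'b': {1, 2, 3, 6} → {0, 1, 2, 6, 7}.
Read 'a': {0, 1, 2, 6, 7} → {0, 2, 3, 6, 7, 8}.
Read 'a': {0, 2, 3, 6, 7, 8} → {0, 2, 3, 6, 7}.
Read 'b': {0, 2, 3, 6, 7} → {0, 1, 2, 4, 6, 7}.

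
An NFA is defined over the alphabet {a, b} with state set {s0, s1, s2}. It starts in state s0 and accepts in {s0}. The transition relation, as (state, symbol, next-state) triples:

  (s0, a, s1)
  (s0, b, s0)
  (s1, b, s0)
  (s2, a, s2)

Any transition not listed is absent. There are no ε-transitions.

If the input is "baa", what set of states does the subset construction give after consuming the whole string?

Start in {s0}.
Read 'b': {s0} → {s0}.
Read 'a': {s0} → {s1}.
Read 'a': {s1} → ∅.

∅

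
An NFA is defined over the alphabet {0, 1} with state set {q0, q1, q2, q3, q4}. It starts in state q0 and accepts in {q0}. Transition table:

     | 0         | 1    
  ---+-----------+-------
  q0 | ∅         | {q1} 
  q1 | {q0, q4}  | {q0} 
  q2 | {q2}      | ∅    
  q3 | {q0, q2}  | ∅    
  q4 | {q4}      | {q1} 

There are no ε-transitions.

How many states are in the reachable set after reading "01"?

Start in {q0}.
Read '0': q0→∅; now ∅.
The set is empty and remains empty for the remaining 1 symbol.
That set has 0 states.

0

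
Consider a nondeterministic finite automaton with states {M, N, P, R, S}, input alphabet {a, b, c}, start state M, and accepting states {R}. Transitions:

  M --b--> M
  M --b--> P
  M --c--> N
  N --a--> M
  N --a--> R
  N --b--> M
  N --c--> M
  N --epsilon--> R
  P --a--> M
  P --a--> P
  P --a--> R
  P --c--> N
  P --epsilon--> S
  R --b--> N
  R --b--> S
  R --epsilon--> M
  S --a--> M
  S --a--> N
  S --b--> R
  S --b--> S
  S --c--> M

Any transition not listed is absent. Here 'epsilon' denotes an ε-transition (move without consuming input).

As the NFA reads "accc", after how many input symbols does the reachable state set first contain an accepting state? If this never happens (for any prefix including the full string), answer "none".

none

Start in {M}.
Read 'a': {M} → ∅.
The set is empty and remains empty for the remaining 3 symbols.
No reachable set along the way intersects F.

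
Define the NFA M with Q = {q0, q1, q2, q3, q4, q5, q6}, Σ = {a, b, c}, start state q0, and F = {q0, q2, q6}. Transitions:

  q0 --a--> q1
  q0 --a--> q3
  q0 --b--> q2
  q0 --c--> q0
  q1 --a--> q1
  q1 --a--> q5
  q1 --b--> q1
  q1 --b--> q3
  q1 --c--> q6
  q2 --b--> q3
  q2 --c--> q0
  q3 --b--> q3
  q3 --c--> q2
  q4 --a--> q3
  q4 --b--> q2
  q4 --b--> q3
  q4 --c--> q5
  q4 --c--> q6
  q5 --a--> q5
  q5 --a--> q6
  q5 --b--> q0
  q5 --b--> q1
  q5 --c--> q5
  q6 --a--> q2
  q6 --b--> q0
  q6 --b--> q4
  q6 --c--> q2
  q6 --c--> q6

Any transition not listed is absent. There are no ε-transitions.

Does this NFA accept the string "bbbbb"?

Start in {q0}.
Read 'b': {q0} → {q2}.
Read 'b': {q2} → {q3}.
Read 'b': {q3} → {q3}.
Read 'b': {q3} → {q3}.
Read 'b': {q3} → {q3}.
The final set {q3} contains no accepting state.

No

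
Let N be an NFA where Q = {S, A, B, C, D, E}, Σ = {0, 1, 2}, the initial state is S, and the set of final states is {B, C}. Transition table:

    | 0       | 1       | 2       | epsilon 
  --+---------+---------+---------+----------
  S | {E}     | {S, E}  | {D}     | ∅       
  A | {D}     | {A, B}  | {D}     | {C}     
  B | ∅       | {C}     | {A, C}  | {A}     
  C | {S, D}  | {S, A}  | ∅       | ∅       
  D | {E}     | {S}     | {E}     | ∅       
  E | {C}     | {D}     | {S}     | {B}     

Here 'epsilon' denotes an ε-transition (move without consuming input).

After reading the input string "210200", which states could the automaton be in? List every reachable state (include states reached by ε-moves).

{S, A, B, C, D, E}

Start in {S}.
Read '2': {S} → {D}.
Read '1': {D} → {S}.
Read '0': {S} → {A, B, C, E}.
Read '2': {A, B, C, E} → {S, A, C, D}.
Read '0': {S, A, C, D} → {S, A, B, C, D, E}.
Read '0': {S, A, B, C, D, E} → {S, A, B, C, D, E}.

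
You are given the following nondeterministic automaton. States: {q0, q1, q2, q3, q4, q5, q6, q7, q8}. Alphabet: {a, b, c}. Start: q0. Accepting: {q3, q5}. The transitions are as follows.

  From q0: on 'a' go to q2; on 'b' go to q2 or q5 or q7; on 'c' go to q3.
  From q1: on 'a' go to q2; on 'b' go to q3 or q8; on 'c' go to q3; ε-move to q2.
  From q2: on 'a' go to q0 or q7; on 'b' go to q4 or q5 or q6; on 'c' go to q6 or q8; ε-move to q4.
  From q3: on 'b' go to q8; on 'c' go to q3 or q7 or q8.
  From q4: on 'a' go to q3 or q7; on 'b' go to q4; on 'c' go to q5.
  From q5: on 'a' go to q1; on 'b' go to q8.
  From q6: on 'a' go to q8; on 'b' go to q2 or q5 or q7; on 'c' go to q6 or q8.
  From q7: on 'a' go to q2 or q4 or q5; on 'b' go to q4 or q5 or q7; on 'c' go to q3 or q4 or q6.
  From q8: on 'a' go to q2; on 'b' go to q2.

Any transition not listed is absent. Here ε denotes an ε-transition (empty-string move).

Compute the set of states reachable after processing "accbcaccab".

{q2, q3, q4, q5, q6, q7, q8}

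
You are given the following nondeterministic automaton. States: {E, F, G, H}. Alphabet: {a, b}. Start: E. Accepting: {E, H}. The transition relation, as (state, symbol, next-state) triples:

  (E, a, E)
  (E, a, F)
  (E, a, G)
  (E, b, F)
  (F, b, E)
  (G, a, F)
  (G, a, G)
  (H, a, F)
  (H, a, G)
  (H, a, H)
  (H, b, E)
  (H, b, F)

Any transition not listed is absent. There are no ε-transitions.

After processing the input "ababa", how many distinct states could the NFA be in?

3

Start in {E}.
Read 'a': E→{E, F, G}; now {E, F, G}.
Read 'b': E→{F}, F→{E}, G→∅; now {E, F}.
Read 'a': E→{E, F, G}, F→∅; now {E, F, G}.
Read 'b': E→{F}, F→{E}, G→∅; now {E, F}.
Read 'a': E→{E, F, G}, F→∅; now {E, F, G}.
That set has 3 states.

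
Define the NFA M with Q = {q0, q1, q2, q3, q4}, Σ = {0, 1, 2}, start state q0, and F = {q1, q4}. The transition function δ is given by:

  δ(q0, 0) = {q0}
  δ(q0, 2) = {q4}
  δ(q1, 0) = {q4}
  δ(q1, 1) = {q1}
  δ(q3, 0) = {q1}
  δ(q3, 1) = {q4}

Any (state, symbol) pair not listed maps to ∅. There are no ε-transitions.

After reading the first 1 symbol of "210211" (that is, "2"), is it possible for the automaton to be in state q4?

Yes

Start in {q0}.
Read '2': q0→{q4}; now {q4}.
State q4 is in {q4}.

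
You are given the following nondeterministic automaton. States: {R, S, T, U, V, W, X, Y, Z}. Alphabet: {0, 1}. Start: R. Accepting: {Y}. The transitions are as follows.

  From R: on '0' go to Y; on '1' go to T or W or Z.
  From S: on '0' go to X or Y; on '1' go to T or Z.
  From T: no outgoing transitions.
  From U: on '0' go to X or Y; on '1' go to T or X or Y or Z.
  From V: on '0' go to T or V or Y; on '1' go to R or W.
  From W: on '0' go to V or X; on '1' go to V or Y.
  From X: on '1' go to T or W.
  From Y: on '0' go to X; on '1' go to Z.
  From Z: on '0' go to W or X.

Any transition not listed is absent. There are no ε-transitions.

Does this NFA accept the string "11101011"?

Yes

Start in {R}.
Read '1': {R} → {T, W, Z}.
Read '1': {T, W, Z} → {V, Y}.
Read '1': {V, Y} → {R, W, Z}.
Read '0': {R, W, Z} → {V, W, X, Y}.
Read '1': {V, W, X, Y} → {R, T, V, W, Y, Z}.
Read '0': {R, T, V, W, Y, Z} → {T, V, W, X, Y}.
Read '1': {T, V, W, X, Y} → {R, T, V, W, Y, Z}.
Read '1': {R, T, V, W, Y, Z} → {R, T, V, W, Y, Z}.
The final set {R, T, V, W, Y, Z} contains the accepting state Y.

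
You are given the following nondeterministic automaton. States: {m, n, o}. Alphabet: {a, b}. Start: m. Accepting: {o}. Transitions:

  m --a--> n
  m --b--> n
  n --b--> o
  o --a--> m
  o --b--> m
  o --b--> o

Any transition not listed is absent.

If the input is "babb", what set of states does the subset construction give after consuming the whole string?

Start in {m}.
Read 'b': m→{n}; now {n}.
Read 'a': n→∅; now ∅.
The set is empty and remains empty for the remaining 2 symbols.

∅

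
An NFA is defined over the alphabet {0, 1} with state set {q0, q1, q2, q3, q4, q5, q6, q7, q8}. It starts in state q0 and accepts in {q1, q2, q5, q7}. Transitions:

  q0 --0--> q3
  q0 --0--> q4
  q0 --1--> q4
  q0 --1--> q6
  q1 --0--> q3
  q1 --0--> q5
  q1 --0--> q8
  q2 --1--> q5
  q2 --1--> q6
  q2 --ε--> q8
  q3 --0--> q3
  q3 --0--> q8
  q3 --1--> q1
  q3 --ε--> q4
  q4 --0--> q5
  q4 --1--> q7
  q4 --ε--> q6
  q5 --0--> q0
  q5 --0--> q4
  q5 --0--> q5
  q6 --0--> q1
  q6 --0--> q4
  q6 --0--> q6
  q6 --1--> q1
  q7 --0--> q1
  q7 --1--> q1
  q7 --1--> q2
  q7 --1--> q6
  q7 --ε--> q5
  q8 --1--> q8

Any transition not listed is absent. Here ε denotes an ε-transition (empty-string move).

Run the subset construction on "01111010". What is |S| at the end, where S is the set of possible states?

Start in {q0}.
Read '0': q0→{q3, q4}; union {q3, q4}; ε-closure = {q3, q4, q6}.
Read '1': q3→{q1}, q4→{q7}, q6→{q1}; union {q1, q7}; ε-closure = {q1, q5, q7}.
Read '1': q1→∅, q5→∅, q7→{q1, q2, q6}; union {q1, q2, q6}; ε-closure = {q1, q2, q6, q8}.
Read '1': q1→∅, q2→{q5, q6}, q6→{q1}, q8→{q8}; now {q1, q5, q6, q8}.
Read '1': q1→∅, q5→∅, q6→{q1}, q8→{q8}; now {q1, q8}.
Read '0': q1→{q3, q5, q8}, q8→∅; union {q3, q5, q8}; ε-closure = {q3, q4, q5, q6, q8}.
Read '1': q3→{q1}, q4→{q7}, q5→∅, q6→{q1}, q8→{q8}; union {q1, q7, q8}; ε-closure = {q1, q5, q7, q8}.
Read '0': q1→{q3, q5, q8}, q5→{q0, q4, q5}, q7→{q1}, q8→∅; union {q0, q1, q3, q4, q5, q8}; ε-closure = {q0, q1, q3, q4, q5, q6, q8}.
That set has 7 states.

7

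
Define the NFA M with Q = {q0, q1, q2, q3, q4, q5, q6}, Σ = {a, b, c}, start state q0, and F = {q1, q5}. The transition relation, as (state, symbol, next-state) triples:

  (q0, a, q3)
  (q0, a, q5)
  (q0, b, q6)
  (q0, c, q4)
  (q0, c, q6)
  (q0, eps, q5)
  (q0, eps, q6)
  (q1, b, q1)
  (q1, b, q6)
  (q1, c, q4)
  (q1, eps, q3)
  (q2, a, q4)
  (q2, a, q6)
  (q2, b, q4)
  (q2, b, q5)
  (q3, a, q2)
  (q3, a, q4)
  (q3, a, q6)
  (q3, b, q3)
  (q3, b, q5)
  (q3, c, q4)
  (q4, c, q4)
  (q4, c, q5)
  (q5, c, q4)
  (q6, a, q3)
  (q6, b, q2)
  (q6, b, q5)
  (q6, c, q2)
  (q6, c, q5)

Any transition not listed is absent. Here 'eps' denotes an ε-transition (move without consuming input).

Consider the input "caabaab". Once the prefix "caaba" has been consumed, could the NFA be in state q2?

Yes

Start: ε-closure({q0}) = {q0, q5, q6}.
Read 'c': q0→{q4, q6}, q5→{q4}, q6→{q2, q5}; now {q2, q4, q5, q6}.
Read 'a': q2→{q4, q6}, q4→∅, q5→∅, q6→{q3}; now {q3, q4, q6}.
Read 'a': q3→{q2, q4, q6}, q4→∅, q6→{q3}; now {q2, q3, q4, q6}.
Read 'b': q2→{q4, q5}, q3→{q3, q5}, q4→∅, q6→{q2, q5}; now {q2, q3, q4, q5}.
Read 'a': q2→{q4, q6}, q3→{q2, q4, q6}, q4→∅, q5→∅; now {q2, q4, q6}.
State q2 is in {q2, q4, q6}.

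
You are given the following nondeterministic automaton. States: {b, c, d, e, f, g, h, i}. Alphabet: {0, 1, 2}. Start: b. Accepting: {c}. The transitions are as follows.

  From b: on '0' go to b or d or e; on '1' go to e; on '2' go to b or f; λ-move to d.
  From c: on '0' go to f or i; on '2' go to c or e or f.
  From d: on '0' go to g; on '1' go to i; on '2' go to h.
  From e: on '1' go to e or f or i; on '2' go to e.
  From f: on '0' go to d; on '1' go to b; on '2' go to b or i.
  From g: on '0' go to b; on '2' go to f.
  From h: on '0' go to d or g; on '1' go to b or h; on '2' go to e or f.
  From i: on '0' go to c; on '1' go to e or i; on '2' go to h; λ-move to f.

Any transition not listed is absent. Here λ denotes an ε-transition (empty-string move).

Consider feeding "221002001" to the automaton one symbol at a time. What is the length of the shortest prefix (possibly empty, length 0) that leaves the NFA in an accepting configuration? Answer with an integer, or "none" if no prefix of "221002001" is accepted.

Start: ε-closure({b}) = {b, d}.
Read '2': b→{b, f}, d→{h}; union {b, f, h}; ε-closure = {b, d, f, h}.
Read '2': b→{b, f}, d→{h}, f→{b, i}, h→{e, f}; union {b, e, f, h, i}; ε-closure = {b, d, e, f, h, i}.
Read '1': b→{e}, d→{i}, e→{e, f, i}, f→{b}, h→{b, h}, i→{e, i}; union {b, e, f, h, i}; ε-closure = {b, d, e, f, h, i}.
Read '0': b→{b, d, e}, d→{g}, e→∅, f→{d}, h→{d, g}, i→{c}; now {b, c, d, e, g}.
None of the earlier sets intersect F, but {b, c, d, e, g} does.

4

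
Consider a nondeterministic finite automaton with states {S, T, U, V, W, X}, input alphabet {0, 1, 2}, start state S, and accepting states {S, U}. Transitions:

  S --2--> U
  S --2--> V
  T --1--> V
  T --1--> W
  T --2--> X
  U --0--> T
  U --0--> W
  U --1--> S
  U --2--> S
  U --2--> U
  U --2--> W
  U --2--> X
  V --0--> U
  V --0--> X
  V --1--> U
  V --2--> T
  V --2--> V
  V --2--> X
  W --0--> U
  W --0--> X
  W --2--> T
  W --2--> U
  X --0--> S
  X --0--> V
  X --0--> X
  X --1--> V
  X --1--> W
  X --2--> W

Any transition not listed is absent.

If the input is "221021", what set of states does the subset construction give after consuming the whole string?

Start in {S}.
Read '2': {S} → {U, V}.
Read '2': {U, V} → {S, T, U, V, W, X}.
Read '1': {S, T, U, V, W, X} → {S, U, V, W}.
Read '0': {S, U, V, W} → {T, U, W, X}.
Read '2': {T, U, W, X} → {S, T, U, W, X}.
Read '1': {S, T, U, W, X} → {S, V, W}.

{S, V, W}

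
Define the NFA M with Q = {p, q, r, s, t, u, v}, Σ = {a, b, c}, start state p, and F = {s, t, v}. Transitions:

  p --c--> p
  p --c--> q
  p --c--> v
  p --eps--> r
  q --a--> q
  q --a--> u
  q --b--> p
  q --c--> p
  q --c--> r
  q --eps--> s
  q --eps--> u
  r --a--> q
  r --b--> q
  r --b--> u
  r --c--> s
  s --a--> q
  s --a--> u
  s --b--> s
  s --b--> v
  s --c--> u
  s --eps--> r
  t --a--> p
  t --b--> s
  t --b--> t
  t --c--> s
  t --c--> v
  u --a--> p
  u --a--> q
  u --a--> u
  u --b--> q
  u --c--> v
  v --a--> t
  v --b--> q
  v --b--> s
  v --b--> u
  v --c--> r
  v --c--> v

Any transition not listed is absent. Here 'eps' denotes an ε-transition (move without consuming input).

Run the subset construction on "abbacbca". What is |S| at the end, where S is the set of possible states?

Start: ε-closure({p}) = {p, r}.
Read 'a': {p, r} → {q, r, s, u}.
Read 'b': {q, r, s, u} → {p, q, r, s, u, v}.
Read 'b': {p, q, r, s, u, v} → {p, q, r, s, u, v}.
Read 'a': {p, q, r, s, u, v} → {p, q, r, s, t, u}.
Read 'c': {p, q, r, s, t, u} → {p, q, r, s, u, v}.
Read 'b': {p, q, r, s, u, v} → {p, q, r, s, u, v}.
Read 'c': {p, q, r, s, u, v} → {p, q, r, s, u, v}.
Read 'a': {p, q, r, s, u, v} → {p, q, r, s, t, u}.
That set has 6 states.

6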